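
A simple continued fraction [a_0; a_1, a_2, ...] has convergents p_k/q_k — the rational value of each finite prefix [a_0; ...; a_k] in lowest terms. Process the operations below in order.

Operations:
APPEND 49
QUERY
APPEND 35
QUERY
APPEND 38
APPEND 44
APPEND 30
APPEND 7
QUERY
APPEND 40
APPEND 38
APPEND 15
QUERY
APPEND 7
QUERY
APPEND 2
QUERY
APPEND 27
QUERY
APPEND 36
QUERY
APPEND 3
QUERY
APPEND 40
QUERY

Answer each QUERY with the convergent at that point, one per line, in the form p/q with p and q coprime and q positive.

49/1
1716/35
606664863/12373706
13914577606732/283805611501
98328058230873/2005526540771
210570694068478/4294858693043
5783736798079779/117966711252932
208425095424940522/4251096463798595
631059023072901345/12871256102648717
25450786018340994322/519101340569747275

APPEND 49: p_0 = 49·1 + 0 = 49, q_0 = 49·0 + 1 = 1 → 49/1
APPEND 35: p_1 = 35·49 + 1 = 1716, q_1 = 35·1 + 0 = 35 → 1716/35
APPEND 38: p_2 = 38·1716 + 49 = 65257, q_2 = 38·35 + 1 = 1331 → 65257/1331
APPEND 44: p_3 = 44·65257 + 1716 = 2873024, q_3 = 44·1331 + 35 = 58599 → 2873024/58599
APPEND 30: p_4 = 30·2873024 + 65257 = 86255977, q_4 = 30·58599 + 1331 = 1759301 → 86255977/1759301
APPEND 7: p_5 = 7·86255977 + 2873024 = 606664863, q_5 = 7·1759301 + 58599 = 12373706 → 606664863/12373706
APPEND 40: p_6 = 40·606664863 + 86255977 = 24352850497, q_6 = 40·12373706 + 1759301 = 496707541 → 24352850497/496707541
APPEND 38: p_7 = 38·24352850497 + 606664863 = 926014983749, q_7 = 38·496707541 + 12373706 = 18887260264 → 926014983749/18887260264
APPEND 15: p_8 = 15·926014983749 + 24352850497 = 13914577606732, q_8 = 15·18887260264 + 496707541 = 283805611501 → 13914577606732/283805611501
APPEND 7: p_9 = 7·13914577606732 + 926014983749 = 98328058230873, q_9 = 7·283805611501 + 18887260264 = 2005526540771 → 98328058230873/2005526540771
APPEND 2: p_10 = 2·98328058230873 + 13914577606732 = 210570694068478, q_10 = 2·2005526540771 + 283805611501 = 4294858693043 → 210570694068478/4294858693043
APPEND 27: p_11 = 27·210570694068478 + 98328058230873 = 5783736798079779, q_11 = 27·4294858693043 + 2005526540771 = 117966711252932 → 5783736798079779/117966711252932
APPEND 36: p_12 = 36·5783736798079779 + 210570694068478 = 208425095424940522, q_12 = 36·117966711252932 + 4294858693043 = 4251096463798595 → 208425095424940522/4251096463798595
APPEND 3: p_13 = 3·208425095424940522 + 5783736798079779 = 631059023072901345, q_13 = 3·4251096463798595 + 117966711252932 = 12871256102648717 → 631059023072901345/12871256102648717
APPEND 40: p_14 = 40·631059023072901345 + 208425095424940522 = 25450786018340994322, q_14 = 40·12871256102648717 + 4251096463798595 = 519101340569747275 → 25450786018340994322/519101340569747275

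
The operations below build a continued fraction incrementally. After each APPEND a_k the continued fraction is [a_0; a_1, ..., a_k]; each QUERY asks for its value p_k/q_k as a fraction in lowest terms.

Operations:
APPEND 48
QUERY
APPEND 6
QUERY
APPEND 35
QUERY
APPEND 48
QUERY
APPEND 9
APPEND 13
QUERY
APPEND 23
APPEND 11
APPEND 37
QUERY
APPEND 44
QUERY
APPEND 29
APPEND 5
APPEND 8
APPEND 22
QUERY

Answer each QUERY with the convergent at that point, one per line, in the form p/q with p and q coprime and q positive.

APPEND 48: p_0 = 48·1 + 0 = 48, q_0 = 48·0 + 1 = 1 → 48/1
APPEND 6: p_1 = 6·48 + 1 = 289, q_1 = 6·1 + 0 = 6 → 289/6
APPEND 35: p_2 = 35·289 + 48 = 10163, q_2 = 35·6 + 1 = 211 → 10163/211
APPEND 48: p_3 = 48·10163 + 289 = 488113, q_3 = 48·211 + 6 = 10134 → 488113/10134
APPEND 9: p_4 = 9·488113 + 10163 = 4403180, q_4 = 9·10134 + 211 = 91417 → 4403180/91417
APPEND 13: p_5 = 13·4403180 + 488113 = 57729453, q_5 = 13·91417 + 10134 = 1198555 → 57729453/1198555
APPEND 23: p_6 = 23·57729453 + 4403180 = 1332180599, q_6 = 23·1198555 + 91417 = 27658182 → 1332180599/27658182
APPEND 11: p_7 = 11·1332180599 + 57729453 = 14711716042, q_7 = 11·27658182 + 1198555 = 305438557 → 14711716042/305438557
APPEND 37: p_8 = 37·14711716042 + 1332180599 = 545665674153, q_8 = 37·305438557 + 27658182 = 11328884791 → 545665674153/11328884791
APPEND 44: p_9 = 44·545665674153 + 14711716042 = 24024001378774, q_9 = 44·11328884791 + 305438557 = 498776369361 → 24024001378774/498776369361
APPEND 29: p_10 = 29·24024001378774 + 545665674153 = 697241705658599, q_10 = 29·498776369361 + 11328884791 = 14475843596260 → 697241705658599/14475843596260
APPEND 5: p_11 = 5·697241705658599 + 24024001378774 = 3510232529671769, q_11 = 5·14475843596260 + 498776369361 = 72877994350661 → 3510232529671769/72877994350661
APPEND 8: p_12 = 8·3510232529671769 + 697241705658599 = 28779101943032751, q_12 = 8·72877994350661 + 14475843596260 = 597499798401548 → 28779101943032751/597499798401548
APPEND 22: p_13 = 22·28779101943032751 + 3510232529671769 = 636650475276392291, q_13 = 22·597499798401548 + 72877994350661 = 13217873559184717 → 636650475276392291/13217873559184717

48/1
289/6
10163/211
488113/10134
57729453/1198555
545665674153/11328884791
24024001378774/498776369361
636650475276392291/13217873559184717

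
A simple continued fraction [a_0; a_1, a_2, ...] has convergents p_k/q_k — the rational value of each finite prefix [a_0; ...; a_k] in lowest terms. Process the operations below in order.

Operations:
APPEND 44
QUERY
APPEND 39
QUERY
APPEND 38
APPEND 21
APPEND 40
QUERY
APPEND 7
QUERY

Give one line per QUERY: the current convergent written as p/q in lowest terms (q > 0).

44/1
1717/39
54977570/1248763
386215797/8772523

APPEND 44: p_0 = 44·1 + 0 = 44, q_0 = 44·0 + 1 = 1 → 44/1
APPEND 39: p_1 = 39·44 + 1 = 1717, q_1 = 39·1 + 0 = 39 → 1717/39
APPEND 38: p_2 = 38·1717 + 44 = 65290, q_2 = 38·39 + 1 = 1483 → 65290/1483
APPEND 21: p_3 = 21·65290 + 1717 = 1372807, q_3 = 21·1483 + 39 = 31182 → 1372807/31182
APPEND 40: p_4 = 40·1372807 + 65290 = 54977570, q_4 = 40·31182 + 1483 = 1248763 → 54977570/1248763
APPEND 7: p_5 = 7·54977570 + 1372807 = 386215797, q_5 = 7·1248763 + 31182 = 8772523 → 386215797/8772523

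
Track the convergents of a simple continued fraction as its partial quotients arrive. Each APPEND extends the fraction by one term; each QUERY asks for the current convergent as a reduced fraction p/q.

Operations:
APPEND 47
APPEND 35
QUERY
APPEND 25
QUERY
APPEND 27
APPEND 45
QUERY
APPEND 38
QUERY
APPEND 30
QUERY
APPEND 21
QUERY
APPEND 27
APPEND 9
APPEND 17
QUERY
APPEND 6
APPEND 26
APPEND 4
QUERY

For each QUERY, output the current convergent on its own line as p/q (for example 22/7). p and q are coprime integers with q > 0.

APPEND 47: p_0 = 47·1 + 0 = 47, q_0 = 47·0 + 1 = 1 → 47/1
APPEND 35: p_1 = 35·47 + 1 = 1646, q_1 = 35·1 + 0 = 35 → 1646/35
APPEND 25: p_2 = 25·1646 + 47 = 41197, q_2 = 25·35 + 1 = 876 → 41197/876
APPEND 27: p_3 = 27·41197 + 1646 = 1113965, q_3 = 27·876 + 35 = 23687 → 1113965/23687
APPEND 45: p_4 = 45·1113965 + 41197 = 50169622, q_4 = 45·23687 + 876 = 1066791 → 50169622/1066791
APPEND 38: p_5 = 38·50169622 + 1113965 = 1907559601, q_5 = 38·1066791 + 23687 = 40561745 → 1907559601/40561745
APPEND 30: p_6 = 30·1907559601 + 50169622 = 57276957652, q_6 = 30·40561745 + 1066791 = 1217919141 → 57276957652/1217919141
APPEND 21: p_7 = 21·57276957652 + 1907559601 = 1204723670293, q_7 = 21·1217919141 + 40561745 = 25616863706 → 1204723670293/25616863706
APPEND 27: p_8 = 27·1204723670293 + 57276957652 = 32584816055563, q_8 = 27·25616863706 + 1217919141 = 692873239203 → 32584816055563/692873239203
APPEND 9: p_9 = 9·32584816055563 + 1204723670293 = 294468068170360, q_9 = 9·692873239203 + 25616863706 = 6261476016533 → 294468068170360/6261476016533
APPEND 17: p_10 = 17·294468068170360 + 32584816055563 = 5038541974951683, q_10 = 17·6261476016533 + 692873239203 = 107137965520264 → 5038541974951683/107137965520264
APPEND 6: p_11 = 6·5038541974951683 + 294468068170360 = 30525719917880458, q_11 = 6·107137965520264 + 6261476016533 = 649089269138117 → 30525719917880458/649089269138117
APPEND 26: p_12 = 26·30525719917880458 + 5038541974951683 = 798707259839843591, q_12 = 26·649089269138117 + 107137965520264 = 16983458963111306 → 798707259839843591/16983458963111306
APPEND 4: p_13 = 4·798707259839843591 + 30525719917880458 = 3225354759277254822, q_13 = 4·16983458963111306 + 649089269138117 = 68582925121583341 → 3225354759277254822/68582925121583341

1646/35
41197/876
50169622/1066791
1907559601/40561745
57276957652/1217919141
1204723670293/25616863706
5038541974951683/107137965520264
3225354759277254822/68582925121583341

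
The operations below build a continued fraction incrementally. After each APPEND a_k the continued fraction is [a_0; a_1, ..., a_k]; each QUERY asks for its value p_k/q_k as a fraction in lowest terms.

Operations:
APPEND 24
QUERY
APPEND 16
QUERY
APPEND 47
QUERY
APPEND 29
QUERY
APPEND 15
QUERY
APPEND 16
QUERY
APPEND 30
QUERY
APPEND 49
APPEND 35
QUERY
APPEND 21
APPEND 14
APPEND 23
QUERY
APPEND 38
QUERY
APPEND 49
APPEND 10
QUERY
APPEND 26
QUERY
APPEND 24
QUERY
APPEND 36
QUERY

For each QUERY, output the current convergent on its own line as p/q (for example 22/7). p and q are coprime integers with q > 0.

24/1
385/16
18119/753
525836/21853
7905659/328548
127016380/5278621
3818397059/158687178
6556814926544/272491949183
44686157186601997/1857093453100287
1700010854692818160/70650045276124693
835152191226039736530/34707743165108227133
21797302189914167841617/905865031604797115702
523970404749166067935338/21775468501680239003981
18884731873159892613513785/784822731092093401259018

APPEND 24: p_0 = 24·1 + 0 = 24, q_0 = 24·0 + 1 = 1 → 24/1
APPEND 16: p_1 = 16·24 + 1 = 385, q_1 = 16·1 + 0 = 16 → 385/16
APPEND 47: p_2 = 47·385 + 24 = 18119, q_2 = 47·16 + 1 = 753 → 18119/753
APPEND 29: p_3 = 29·18119 + 385 = 525836, q_3 = 29·753 + 16 = 21853 → 525836/21853
APPEND 15: p_4 = 15·525836 + 18119 = 7905659, q_4 = 15·21853 + 753 = 328548 → 7905659/328548
APPEND 16: p_5 = 16·7905659 + 525836 = 127016380, q_5 = 16·328548 + 21853 = 5278621 → 127016380/5278621
APPEND 30: p_6 = 30·127016380 + 7905659 = 3818397059, q_6 = 30·5278621 + 328548 = 158687178 → 3818397059/158687178
APPEND 49: p_7 = 49·3818397059 + 127016380 = 187228472271, q_7 = 49·158687178 + 5278621 = 7780950343 → 187228472271/7780950343
APPEND 35: p_8 = 35·187228472271 + 3818397059 = 6556814926544, q_8 = 35·7780950343 + 158687178 = 272491949183 → 6556814926544/272491949183
APPEND 21: p_9 = 21·6556814926544 + 187228472271 = 137880341929695, q_9 = 21·272491949183 + 7780950343 = 5730111883186 → 137880341929695/5730111883186
APPEND 14: p_10 = 14·137880341929695 + 6556814926544 = 1936881601942274, q_10 = 14·5730111883186 + 272491949183 = 80494058313787 → 1936881601942274/80494058313787
APPEND 23: p_11 = 23·1936881601942274 + 137880341929695 = 44686157186601997, q_11 = 23·80494058313787 + 5730111883186 = 1857093453100287 → 44686157186601997/1857093453100287
APPEND 38: p_12 = 38·44686157186601997 + 1936881601942274 = 1700010854692818160, q_12 = 38·1857093453100287 + 80494058313787 = 70650045276124693 → 1700010854692818160/70650045276124693
APPEND 49: p_13 = 49·1700010854692818160 + 44686157186601997 = 83345218037134691837, q_13 = 49·70650045276124693 + 1857093453100287 = 3463709311983210244 → 83345218037134691837/3463709311983210244
APPEND 10: p_14 = 10·83345218037134691837 + 1700010854692818160 = 835152191226039736530, q_14 = 10·3463709311983210244 + 70650045276124693 = 34707743165108227133 → 835152191226039736530/34707743165108227133
APPEND 26: p_15 = 26·835152191226039736530 + 83345218037134691837 = 21797302189914167841617, q_15 = 26·34707743165108227133 + 3463709311983210244 = 905865031604797115702 → 21797302189914167841617/905865031604797115702
APPEND 24: p_16 = 24·21797302189914167841617 + 835152191226039736530 = 523970404749166067935338, q_16 = 24·905865031604797115702 + 34707743165108227133 = 21775468501680239003981 → 523970404749166067935338/21775468501680239003981
APPEND 36: p_17 = 36·523970404749166067935338 + 21797302189914167841617 = 18884731873159892613513785, q_17 = 36·21775468501680239003981 + 905865031604797115702 = 784822731092093401259018 → 18884731873159892613513785/784822731092093401259018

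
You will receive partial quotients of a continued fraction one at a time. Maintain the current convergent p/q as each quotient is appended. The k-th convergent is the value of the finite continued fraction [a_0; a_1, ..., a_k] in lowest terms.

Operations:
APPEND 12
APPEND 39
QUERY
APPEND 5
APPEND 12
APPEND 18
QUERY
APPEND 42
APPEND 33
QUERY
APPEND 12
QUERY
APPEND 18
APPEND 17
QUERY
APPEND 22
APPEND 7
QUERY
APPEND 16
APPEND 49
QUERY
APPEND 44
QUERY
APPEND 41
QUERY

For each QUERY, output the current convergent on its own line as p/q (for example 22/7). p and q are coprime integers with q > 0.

469/39
519911/43234
722065406/60044461
8686649887/722351751
2679076627211/222782743394
416356449561309/34622761857923
329735554516166251/27419667912271258
14515085198671858002/1207024266612392767
595448228700062344333/49515414599020374705

APPEND 12: p_0 = 12·1 + 0 = 12, q_0 = 12·0 + 1 = 1 → 12/1
APPEND 39: p_1 = 39·12 + 1 = 469, q_1 = 39·1 + 0 = 39 → 469/39
APPEND 5: p_2 = 5·469 + 12 = 2357, q_2 = 5·39 + 1 = 196 → 2357/196
APPEND 12: p_3 = 12·2357 + 469 = 28753, q_3 = 12·196 + 39 = 2391 → 28753/2391
APPEND 18: p_4 = 18·28753 + 2357 = 519911, q_4 = 18·2391 + 196 = 43234 → 519911/43234
APPEND 42: p_5 = 42·519911 + 28753 = 21865015, q_5 = 42·43234 + 2391 = 1818219 → 21865015/1818219
APPEND 33: p_6 = 33·21865015 + 519911 = 722065406, q_6 = 33·1818219 + 43234 = 60044461 → 722065406/60044461
APPEND 12: p_7 = 12·722065406 + 21865015 = 8686649887, q_7 = 12·60044461 + 1818219 = 722351751 → 8686649887/722351751
APPEND 18: p_8 = 18·8686649887 + 722065406 = 157081763372, q_8 = 18·722351751 + 60044461 = 13062375979 → 157081763372/13062375979
APPEND 17: p_9 = 17·157081763372 + 8686649887 = 2679076627211, q_9 = 17·13062375979 + 722351751 = 222782743394 → 2679076627211/222782743394
APPEND 22: p_10 = 22·2679076627211 + 157081763372 = 59096767562014, q_10 = 22·222782743394 + 13062375979 = 4914282730647 → 59096767562014/4914282730647
APPEND 7: p_11 = 7·59096767562014 + 2679076627211 = 416356449561309, q_11 = 7·4914282730647 + 222782743394 = 34622761857923 → 416356449561309/34622761857923
APPEND 16: p_12 = 16·416356449561309 + 59096767562014 = 6720799960542958, q_12 = 16·34622761857923 + 4914282730647 = 558878472457415 → 6720799960542958/558878472457415
APPEND 49: p_13 = 49·6720799960542958 + 416356449561309 = 329735554516166251, q_13 = 49·558878472457415 + 34622761857923 = 27419667912271258 → 329735554516166251/27419667912271258
APPEND 44: p_14 = 44·329735554516166251 + 6720799960542958 = 14515085198671858002, q_14 = 44·27419667912271258 + 558878472457415 = 1207024266612392767 → 14515085198671858002/1207024266612392767
APPEND 41: p_15 = 41·14515085198671858002 + 329735554516166251 = 595448228700062344333, q_15 = 41·1207024266612392767 + 27419667912271258 = 49515414599020374705 → 595448228700062344333/49515414599020374705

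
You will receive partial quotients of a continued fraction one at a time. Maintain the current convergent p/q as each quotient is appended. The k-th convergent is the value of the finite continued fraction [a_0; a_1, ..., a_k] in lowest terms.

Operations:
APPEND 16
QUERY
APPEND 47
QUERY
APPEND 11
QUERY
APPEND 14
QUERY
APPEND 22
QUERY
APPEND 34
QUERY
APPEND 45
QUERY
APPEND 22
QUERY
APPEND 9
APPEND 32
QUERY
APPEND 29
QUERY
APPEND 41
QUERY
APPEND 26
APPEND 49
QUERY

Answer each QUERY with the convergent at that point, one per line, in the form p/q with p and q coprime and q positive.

16/1
753/47
8299/518
116939/7299
2580957/161096
87869477/5484563
3956707422/246966431
87135432761/5438746045
25308754705433/1579700532797
734742062059828/45860511131949
30149733299158381/1881860656942706
38476912317467867347/2401619502647415651

APPEND 16: p_0 = 16·1 + 0 = 16, q_0 = 16·0 + 1 = 1 → 16/1
APPEND 47: p_1 = 47·16 + 1 = 753, q_1 = 47·1 + 0 = 47 → 753/47
APPEND 11: p_2 = 11·753 + 16 = 8299, q_2 = 11·47 + 1 = 518 → 8299/518
APPEND 14: p_3 = 14·8299 + 753 = 116939, q_3 = 14·518 + 47 = 7299 → 116939/7299
APPEND 22: p_4 = 22·116939 + 8299 = 2580957, q_4 = 22·7299 + 518 = 161096 → 2580957/161096
APPEND 34: p_5 = 34·2580957 + 116939 = 87869477, q_5 = 34·161096 + 7299 = 5484563 → 87869477/5484563
APPEND 45: p_6 = 45·87869477 + 2580957 = 3956707422, q_6 = 45·5484563 + 161096 = 246966431 → 3956707422/246966431
APPEND 22: p_7 = 22·3956707422 + 87869477 = 87135432761, q_7 = 22·246966431 + 5484563 = 5438746045 → 87135432761/5438746045
APPEND 9: p_8 = 9·87135432761 + 3956707422 = 788175602271, q_8 = 9·5438746045 + 246966431 = 49195680836 → 788175602271/49195680836
APPEND 32: p_9 = 32·788175602271 + 87135432761 = 25308754705433, q_9 = 32·49195680836 + 5438746045 = 1579700532797 → 25308754705433/1579700532797
APPEND 29: p_10 = 29·25308754705433 + 788175602271 = 734742062059828, q_10 = 29·1579700532797 + 49195680836 = 45860511131949 → 734742062059828/45860511131949
APPEND 41: p_11 = 41·734742062059828 + 25308754705433 = 30149733299158381, q_11 = 41·45860511131949 + 1579700532797 = 1881860656942706 → 30149733299158381/1881860656942706
APPEND 26: p_12 = 26·30149733299158381 + 734742062059828 = 784627807840177734, q_12 = 26·1881860656942706 + 45860511131949 = 48974237591642305 → 784627807840177734/48974237591642305
APPEND 49: p_13 = 49·784627807840177734 + 30149733299158381 = 38476912317467867347, q_13 = 49·48974237591642305 + 1881860656942706 = 2401619502647415651 → 38476912317467867347/2401619502647415651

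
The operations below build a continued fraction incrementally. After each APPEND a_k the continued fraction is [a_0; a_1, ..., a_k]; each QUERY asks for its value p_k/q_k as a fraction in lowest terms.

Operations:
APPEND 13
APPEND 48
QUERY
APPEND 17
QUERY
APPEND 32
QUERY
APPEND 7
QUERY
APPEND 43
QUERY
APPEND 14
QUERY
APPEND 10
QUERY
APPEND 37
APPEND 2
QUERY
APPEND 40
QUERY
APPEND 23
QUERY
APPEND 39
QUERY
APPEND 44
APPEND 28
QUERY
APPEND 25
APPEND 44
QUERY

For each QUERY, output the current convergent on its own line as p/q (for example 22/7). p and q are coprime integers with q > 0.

APPEND 13: p_0 = 13·1 + 0 = 13, q_0 = 13·0 + 1 = 1 → 13/1
APPEND 48: p_1 = 48·13 + 1 = 625, q_1 = 48·1 + 0 = 48 → 625/48
APPEND 17: p_2 = 17·625 + 13 = 10638, q_2 = 17·48 + 1 = 817 → 10638/817
APPEND 32: p_3 = 32·10638 + 625 = 341041, q_3 = 32·817 + 48 = 26192 → 341041/26192
APPEND 7: p_4 = 7·341041 + 10638 = 2397925, q_4 = 7·26192 + 817 = 184161 → 2397925/184161
APPEND 43: p_5 = 43·2397925 + 341041 = 103451816, q_5 = 43·184161 + 26192 = 7945115 → 103451816/7945115
APPEND 14: p_6 = 14·103451816 + 2397925 = 1450723349, q_6 = 14·7945115 + 184161 = 111415771 → 1450723349/111415771
APPEND 10: p_7 = 10·1450723349 + 103451816 = 14610685306, q_7 = 10·111415771 + 7945115 = 1122102825 → 14610685306/1122102825
APPEND 37: p_8 = 37·14610685306 + 1450723349 = 542046079671, q_8 = 37·1122102825 + 111415771 = 41629220296 → 542046079671/41629220296
APPEND 2: p_9 = 2·542046079671 + 14610685306 = 1098702844648, q_9 = 2·41629220296 + 1122102825 = 84380543417 → 1098702844648/84380543417
APPEND 40: p_10 = 40·1098702844648 + 542046079671 = 44490159865591, q_10 = 40·84380543417 + 41629220296 = 3416850956976 → 44490159865591/3416850956976
APPEND 23: p_11 = 23·44490159865591 + 1098702844648 = 1024372379753241, q_11 = 23·3416850956976 + 84380543417 = 78671952553865 → 1024372379753241/78671952553865
APPEND 39: p_12 = 39·1024372379753241 + 44490159865591 = 39995012970241990, q_12 = 39·78671952553865 + 3416850956976 = 3071623000557711 → 39995012970241990/3071623000557711
APPEND 44: p_13 = 44·39995012970241990 + 1024372379753241 = 1760804943070400801, q_13 = 44·3071623000557711 + 78671952553865 = 135230083977093149 → 1760804943070400801/135230083977093149
APPEND 28: p_14 = 28·1760804943070400801 + 39995012970241990 = 49342533418941464418, q_14 = 28·135230083977093149 + 3071623000557711 = 3789513974359165883 → 49342533418941464418/3789513974359165883
APPEND 25: p_15 = 25·49342533418941464418 + 1760804943070400801 = 1235324140416607011251, q_15 = 25·3789513974359165883 + 135230083977093149 = 94873079442956240224 → 1235324140416607011251/94873079442956240224
APPEND 44: p_16 = 44·1235324140416607011251 + 49342533418941464418 = 54403604711749649959462, q_16 = 44·94873079442956240224 + 3789513974359165883 = 4178205009464433735739 → 54403604711749649959462/4178205009464433735739

625/48
10638/817
341041/26192
2397925/184161
103451816/7945115
1450723349/111415771
14610685306/1122102825
1098702844648/84380543417
44490159865591/3416850956976
1024372379753241/78671952553865
39995012970241990/3071623000557711
49342533418941464418/3789513974359165883
54403604711749649959462/4178205009464433735739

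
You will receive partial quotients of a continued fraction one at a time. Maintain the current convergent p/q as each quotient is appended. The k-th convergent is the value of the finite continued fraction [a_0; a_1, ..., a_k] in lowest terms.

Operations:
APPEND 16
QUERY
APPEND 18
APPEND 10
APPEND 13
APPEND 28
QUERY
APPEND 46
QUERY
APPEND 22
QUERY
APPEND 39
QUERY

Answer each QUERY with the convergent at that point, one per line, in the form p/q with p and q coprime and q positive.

16/1
1068782/66569
49202039/3064545
1083513640/67486559
42306233999/2635040346

APPEND 16: p_0 = 16·1 + 0 = 16, q_0 = 16·0 + 1 = 1 → 16/1
APPEND 18: p_1 = 18·16 + 1 = 289, q_1 = 18·1 + 0 = 18 → 289/18
APPEND 10: p_2 = 10·289 + 16 = 2906, q_2 = 10·18 + 1 = 181 → 2906/181
APPEND 13: p_3 = 13·2906 + 289 = 38067, q_3 = 13·181 + 18 = 2371 → 38067/2371
APPEND 28: p_4 = 28·38067 + 2906 = 1068782, q_4 = 28·2371 + 181 = 66569 → 1068782/66569
APPEND 46: p_5 = 46·1068782 + 38067 = 49202039, q_5 = 46·66569 + 2371 = 3064545 → 49202039/3064545
APPEND 22: p_6 = 22·49202039 + 1068782 = 1083513640, q_6 = 22·3064545 + 66569 = 67486559 → 1083513640/67486559
APPEND 39: p_7 = 39·1083513640 + 49202039 = 42306233999, q_7 = 39·67486559 + 3064545 = 2635040346 → 42306233999/2635040346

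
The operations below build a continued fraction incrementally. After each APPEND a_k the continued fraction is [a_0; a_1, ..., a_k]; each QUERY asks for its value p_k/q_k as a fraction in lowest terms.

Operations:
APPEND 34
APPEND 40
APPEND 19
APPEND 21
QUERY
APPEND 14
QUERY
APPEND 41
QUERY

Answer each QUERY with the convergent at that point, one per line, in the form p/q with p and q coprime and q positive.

APPEND 34: p_0 = 34·1 + 0 = 34, q_0 = 34·0 + 1 = 1 → 34/1
APPEND 40: p_1 = 40·34 + 1 = 1361, q_1 = 40·1 + 0 = 40 → 1361/40
APPEND 19: p_2 = 19·1361 + 34 = 25893, q_2 = 19·40 + 1 = 761 → 25893/761
APPEND 21: p_3 = 21·25893 + 1361 = 545114, q_3 = 21·761 + 40 = 16021 → 545114/16021
APPEND 14: p_4 = 14·545114 + 25893 = 7657489, q_4 = 14·16021 + 761 = 225055 → 7657489/225055
APPEND 41: p_5 = 41·7657489 + 545114 = 314502163, q_5 = 41·225055 + 16021 = 9243276 → 314502163/9243276

545114/16021
7657489/225055
314502163/9243276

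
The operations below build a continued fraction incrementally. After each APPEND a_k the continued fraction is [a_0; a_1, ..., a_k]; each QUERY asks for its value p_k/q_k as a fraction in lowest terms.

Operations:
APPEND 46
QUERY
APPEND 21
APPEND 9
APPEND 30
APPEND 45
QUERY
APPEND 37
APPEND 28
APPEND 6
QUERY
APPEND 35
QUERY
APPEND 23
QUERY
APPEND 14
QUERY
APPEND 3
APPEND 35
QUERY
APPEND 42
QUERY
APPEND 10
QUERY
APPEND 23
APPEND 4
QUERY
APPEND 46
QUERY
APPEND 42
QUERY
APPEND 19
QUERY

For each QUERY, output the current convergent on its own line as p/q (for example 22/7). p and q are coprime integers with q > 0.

46/1
11863414/257635
74297629079/1613504314
2612726754319/56739978673
60167012978416/1306633013793
844950908452143/18349602171775
91670641750171718/1990789985690905
3852761973245547001/83669534838547128
38619290374205641728/838686138371162185
3607005052694106868708/78332489007872271717
166814328864508891267313/3622667945079499776365
7009808817362067540095854/152230386182346862879047
133353181858743792153088539/2896000005409669894478258

APPEND 46: p_0 = 46·1 + 0 = 46, q_0 = 46·0 + 1 = 1 → 46/1
APPEND 21: p_1 = 21·46 + 1 = 967, q_1 = 21·1 + 0 = 21 → 967/21
APPEND 9: p_2 = 9·967 + 46 = 8749, q_2 = 9·21 + 1 = 190 → 8749/190
APPEND 30: p_3 = 30·8749 + 967 = 263437, q_3 = 30·190 + 21 = 5721 → 263437/5721
APPEND 45: p_4 = 45·263437 + 8749 = 11863414, q_4 = 45·5721 + 190 = 257635 → 11863414/257635
APPEND 37: p_5 = 37·11863414 + 263437 = 439209755, q_5 = 37·257635 + 5721 = 9538216 → 439209755/9538216
APPEND 28: p_6 = 28·439209755 + 11863414 = 12309736554, q_6 = 28·9538216 + 257635 = 267327683 → 12309736554/267327683
APPEND 6: p_7 = 6·12309736554 + 439209755 = 74297629079, q_7 = 6·267327683 + 9538216 = 1613504314 → 74297629079/1613504314
APPEND 35: p_8 = 35·74297629079 + 12309736554 = 2612726754319, q_8 = 35·1613504314 + 267327683 = 56739978673 → 2612726754319/56739978673
APPEND 23: p_9 = 23·2612726754319 + 74297629079 = 60167012978416, q_9 = 23·56739978673 + 1613504314 = 1306633013793 → 60167012978416/1306633013793
APPEND 14: p_10 = 14·60167012978416 + 2612726754319 = 844950908452143, q_10 = 14·1306633013793 + 56739978673 = 18349602171775 → 844950908452143/18349602171775
APPEND 3: p_11 = 3·844950908452143 + 60167012978416 = 2595019738334845, q_11 = 3·18349602171775 + 1306633013793 = 56355439529118 → 2595019738334845/56355439529118
APPEND 35: p_12 = 35·2595019738334845 + 844950908452143 = 91670641750171718, q_12 = 35·56355439529118 + 18349602171775 = 1990789985690905 → 91670641750171718/1990789985690905
APPEND 42: p_13 = 42·91670641750171718 + 2595019738334845 = 3852761973245547001, q_13 = 42·1990789985690905 + 56355439529118 = 83669534838547128 → 3852761973245547001/83669534838547128
APPEND 10: p_14 = 10·3852761973245547001 + 91670641750171718 = 38619290374205641728, q_14 = 10·83669534838547128 + 1990789985690905 = 838686138371162185 → 38619290374205641728/838686138371162185
APPEND 23: p_15 = 23·38619290374205641728 + 3852761973245547001 = 892096440579975306745, q_15 = 23·838686138371162185 + 83669534838547128 = 19373450717375277383 → 892096440579975306745/19373450717375277383
APPEND 4: p_16 = 4·892096440579975306745 + 38619290374205641728 = 3607005052694106868708, q_16 = 4·19373450717375277383 + 838686138371162185 = 78332489007872271717 → 3607005052694106868708/78332489007872271717
APPEND 46: p_17 = 46·3607005052694106868708 + 892096440579975306745 = 166814328864508891267313, q_17 = 46·78332489007872271717 + 19373450717375277383 = 3622667945079499776365 → 166814328864508891267313/3622667945079499776365
APPEND 42: p_18 = 42·166814328864508891267313 + 3607005052694106868708 = 7009808817362067540095854, q_18 = 42·3622667945079499776365 + 78332489007872271717 = 152230386182346862879047 → 7009808817362067540095854/152230386182346862879047
APPEND 19: p_19 = 19·7009808817362067540095854 + 166814328864508891267313 = 133353181858743792153088539, q_19 = 19·152230386182346862879047 + 3622667945079499776365 = 2896000005409669894478258 → 133353181858743792153088539/2896000005409669894478258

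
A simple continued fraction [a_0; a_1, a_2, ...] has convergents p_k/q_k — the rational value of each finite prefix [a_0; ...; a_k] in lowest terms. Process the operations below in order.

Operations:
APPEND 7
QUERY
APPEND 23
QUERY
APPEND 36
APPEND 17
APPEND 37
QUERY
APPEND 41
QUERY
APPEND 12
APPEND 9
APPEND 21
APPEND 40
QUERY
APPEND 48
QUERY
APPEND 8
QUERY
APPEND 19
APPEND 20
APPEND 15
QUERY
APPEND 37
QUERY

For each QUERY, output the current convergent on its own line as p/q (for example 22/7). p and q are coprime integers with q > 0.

APPEND 7: p_0 = 7·1 + 0 = 7, q_0 = 7·0 + 1 = 1 → 7/1
APPEND 23: p_1 = 23·7 + 1 = 162, q_1 = 23·1 + 0 = 23 → 162/23
APPEND 36: p_2 = 36·162 + 7 = 5839, q_2 = 36·23 + 1 = 829 → 5839/829
APPEND 17: p_3 = 17·5839 + 162 = 99425, q_3 = 17·829 + 23 = 14116 → 99425/14116
APPEND 37: p_4 = 37·99425 + 5839 = 3684564, q_4 = 37·14116 + 829 = 523121 → 3684564/523121
APPEND 41: p_5 = 41·3684564 + 99425 = 151166549, q_5 = 41·523121 + 14116 = 21462077 → 151166549/21462077
APPEND 12: p_6 = 12·151166549 + 3684564 = 1817683152, q_6 = 12·21462077 + 523121 = 258068045 → 1817683152/258068045
APPEND 9: p_7 = 9·1817683152 + 151166549 = 16510314917, q_7 = 9·258068045 + 21462077 = 2344074482 → 16510314917/2344074482
APPEND 21: p_8 = 21·16510314917 + 1817683152 = 348534296409, q_8 = 21·2344074482 + 258068045 = 49483632167 → 348534296409/49483632167
APPEND 40: p_9 = 40·348534296409 + 16510314917 = 13957882171277, q_9 = 40·49483632167 + 2344074482 = 1981689361162 → 13957882171277/1981689361162
APPEND 48: p_10 = 48·13957882171277 + 348534296409 = 670326878517705, q_10 = 48·1981689361162 + 49483632167 = 95170572967943 → 670326878517705/95170572967943
APPEND 8: p_11 = 8·670326878517705 + 13957882171277 = 5376572910312917, q_11 = 8·95170572967943 + 1981689361162 = 763346273104706 → 5376572910312917/763346273104706
APPEND 19: p_12 = 19·5376572910312917 + 670326878517705 = 102825212174463128, q_12 = 19·763346273104706 + 95170572967943 = 14598749761957357 → 102825212174463128/14598749761957357
APPEND 20: p_13 = 20·102825212174463128 + 5376572910312917 = 2061880816399575477, q_13 = 20·14598749761957357 + 763346273104706 = 292738341512251846 → 2061880816399575477/292738341512251846
APPEND 15: p_14 = 15·2061880816399575477 + 102825212174463128 = 31031037458168095283, q_14 = 15·292738341512251846 + 14598749761957357 = 4405673872445735047 → 31031037458168095283/4405673872445735047
APPEND 37: p_15 = 37·31031037458168095283 + 2061880816399575477 = 1150210266768619100948, q_15 = 37·4405673872445735047 + 292738341512251846 = 163302671622004448585 → 1150210266768619100948/163302671622004448585

7/1
162/23
3684564/523121
151166549/21462077
13957882171277/1981689361162
670326878517705/95170572967943
5376572910312917/763346273104706
31031037458168095283/4405673872445735047
1150210266768619100948/163302671622004448585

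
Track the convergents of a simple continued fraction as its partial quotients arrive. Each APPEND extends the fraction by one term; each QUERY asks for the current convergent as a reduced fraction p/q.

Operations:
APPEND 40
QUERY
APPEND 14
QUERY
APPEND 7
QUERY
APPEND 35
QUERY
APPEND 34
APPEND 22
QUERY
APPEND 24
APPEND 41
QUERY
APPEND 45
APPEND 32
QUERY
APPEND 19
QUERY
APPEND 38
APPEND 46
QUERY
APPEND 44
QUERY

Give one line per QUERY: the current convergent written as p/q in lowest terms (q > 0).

40/1
561/14
3967/99
139406/3479
104502368/2607949
103129327091/2573683550
148689769957427/3710684688702
2829748961710811/70618887554249
4956070663450250081/123683125828061793
218174788342125971809/5444744764846469056

APPEND 40: p_0 = 40·1 + 0 = 40, q_0 = 40·0 + 1 = 1 → 40/1
APPEND 14: p_1 = 14·40 + 1 = 561, q_1 = 14·1 + 0 = 14 → 561/14
APPEND 7: p_2 = 7·561 + 40 = 3967, q_2 = 7·14 + 1 = 99 → 3967/99
APPEND 35: p_3 = 35·3967 + 561 = 139406, q_3 = 35·99 + 14 = 3479 → 139406/3479
APPEND 34: p_4 = 34·139406 + 3967 = 4743771, q_4 = 34·3479 + 99 = 118385 → 4743771/118385
APPEND 22: p_5 = 22·4743771 + 139406 = 104502368, q_5 = 22·118385 + 3479 = 2607949 → 104502368/2607949
APPEND 24: p_6 = 24·104502368 + 4743771 = 2512800603, q_6 = 24·2607949 + 118385 = 62709161 → 2512800603/62709161
APPEND 41: p_7 = 41·2512800603 + 104502368 = 103129327091, q_7 = 41·62709161 + 2607949 = 2573683550 → 103129327091/2573683550
APPEND 45: p_8 = 45·103129327091 + 2512800603 = 4643332519698, q_8 = 45·2573683550 + 62709161 = 115878468911 → 4643332519698/115878468911
APPEND 32: p_9 = 32·4643332519698 + 103129327091 = 148689769957427, q_9 = 32·115878468911 + 2573683550 = 3710684688702 → 148689769957427/3710684688702
APPEND 19: p_10 = 19·148689769957427 + 4643332519698 = 2829748961710811, q_10 = 19·3710684688702 + 115878468911 = 70618887554249 → 2829748961710811/70618887554249
APPEND 38: p_11 = 38·2829748961710811 + 148689769957427 = 107679150314968245, q_11 = 38·70618887554249 + 3710684688702 = 2687228411750164 → 107679150314968245/2687228411750164
APPEND 46: p_12 = 46·107679150314968245 + 2829748961710811 = 4956070663450250081, q_12 = 46·2687228411750164 + 70618887554249 = 123683125828061793 → 4956070663450250081/123683125828061793
APPEND 44: p_13 = 44·4956070663450250081 + 107679150314968245 = 218174788342125971809, q_13 = 44·123683125828061793 + 2687228411750164 = 5444744764846469056 → 218174788342125971809/5444744764846469056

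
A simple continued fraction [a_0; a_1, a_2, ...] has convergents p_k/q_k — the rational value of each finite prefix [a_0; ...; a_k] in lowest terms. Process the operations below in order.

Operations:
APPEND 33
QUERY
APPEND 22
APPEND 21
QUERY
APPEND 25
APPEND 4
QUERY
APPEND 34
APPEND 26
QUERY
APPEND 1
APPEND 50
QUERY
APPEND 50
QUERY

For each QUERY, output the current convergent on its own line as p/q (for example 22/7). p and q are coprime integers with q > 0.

APPEND 33: p_0 = 33·1 + 0 = 33, q_0 = 33·0 + 1 = 1 → 33/1
APPEND 22: p_1 = 22·33 + 1 = 727, q_1 = 22·1 + 0 = 22 → 727/22
APPEND 21: p_2 = 21·727 + 33 = 15300, q_2 = 21·22 + 1 = 463 → 15300/463
APPEND 25: p_3 = 25·15300 + 727 = 383227, q_3 = 25·463 + 22 = 11597 → 383227/11597
APPEND 4: p_4 = 4·383227 + 15300 = 1548208, q_4 = 4·11597 + 463 = 46851 → 1548208/46851
APPEND 34: p_5 = 34·1548208 + 383227 = 53022299, q_5 = 34·46851 + 11597 = 1604531 → 53022299/1604531
APPEND 26: p_6 = 26·53022299 + 1548208 = 1380127982, q_6 = 26·1604531 + 46851 = 41764657 → 1380127982/41764657
APPEND 1: p_7 = 1·1380127982 + 53022299 = 1433150281, q_7 = 1·41764657 + 1604531 = 43369188 → 1433150281/43369188
APPEND 50: p_8 = 50·1433150281 + 1380127982 = 73037642032, q_8 = 50·43369188 + 41764657 = 2210224057 → 73037642032/2210224057
APPEND 50: p_9 = 50·73037642032 + 1433150281 = 3653315251881, q_9 = 50·2210224057 + 43369188 = 110554572038 → 3653315251881/110554572038

33/1
15300/463
1548208/46851
1380127982/41764657
73037642032/2210224057
3653315251881/110554572038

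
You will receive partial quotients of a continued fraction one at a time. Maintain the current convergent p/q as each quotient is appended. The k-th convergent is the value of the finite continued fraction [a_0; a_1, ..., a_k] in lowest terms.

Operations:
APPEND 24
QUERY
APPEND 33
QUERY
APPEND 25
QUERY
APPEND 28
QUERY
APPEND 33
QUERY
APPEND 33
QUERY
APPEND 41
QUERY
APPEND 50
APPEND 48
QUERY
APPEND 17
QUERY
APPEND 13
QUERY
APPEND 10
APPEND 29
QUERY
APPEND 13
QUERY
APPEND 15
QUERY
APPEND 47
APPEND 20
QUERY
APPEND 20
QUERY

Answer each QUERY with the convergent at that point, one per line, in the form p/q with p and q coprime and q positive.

APPEND 24: p_0 = 24·1 + 0 = 24, q_0 = 24·0 + 1 = 1 → 24/1
APPEND 33: p_1 = 33·24 + 1 = 793, q_1 = 33·1 + 0 = 33 → 793/33
APPEND 25: p_2 = 25·793 + 24 = 19849, q_2 = 25·33 + 1 = 826 → 19849/826
APPEND 28: p_3 = 28·19849 + 793 = 556565, q_3 = 28·826 + 33 = 23161 → 556565/23161
APPEND 33: p_4 = 33·556565 + 19849 = 18386494, q_4 = 33·23161 + 826 = 765139 → 18386494/765139
APPEND 33: p_5 = 33·18386494 + 556565 = 607310867, q_5 = 33·765139 + 23161 = 25272748 → 607310867/25272748
APPEND 41: p_6 = 41·607310867 + 18386494 = 24918132041, q_6 = 41·25272748 + 765139 = 1036947807 → 24918132041/1036947807
APPEND 50: p_7 = 50·24918132041 + 607310867 = 1246513912917, q_7 = 50·1036947807 + 25272748 = 51872663098 → 1246513912917/51872663098
APPEND 48: p_8 = 48·1246513912917 + 24918132041 = 59857585952057, q_8 = 48·51872663098 + 1036947807 = 2490924776511 → 59857585952057/2490924776511
APPEND 17: p_9 = 17·59857585952057 + 1246513912917 = 1018825475097886, q_9 = 17·2490924776511 + 51872663098 = 42397593863785 → 1018825475097886/42397593863785
APPEND 13: p_10 = 13·1018825475097886 + 59857585952057 = 13304588762224575, q_10 = 13·42397593863785 + 2490924776511 = 553659645005716 → 13304588762224575/553659645005716
APPEND 10: p_11 = 10·13304588762224575 + 1018825475097886 = 134064713097343636, q_11 = 10·553659645005716 + 42397593863785 = 5578994043920945 → 134064713097343636/5578994043920945
APPEND 29: p_12 = 29·134064713097343636 + 13304588762224575 = 3901181268585190019, q_12 = 29·5578994043920945 + 553659645005716 = 162344486918713121 → 3901181268585190019/162344486918713121
APPEND 13: p_13 = 13·3901181268585190019 + 134064713097343636 = 50849421204704813883, q_13 = 13·162344486918713121 + 5578994043920945 = 2116057323987191518 → 50849421204704813883/2116057323987191518
APPEND 15: p_14 = 15·50849421204704813883 + 3901181268585190019 = 766642499339157398264, q_14 = 15·2116057323987191518 + 162344486918713121 = 31903204346726585891 → 766642499339157398264/31903204346726585891
APPEND 47: p_15 = 47·766642499339157398264 + 50849421204704813883 = 36083046890145102532291, q_15 = 47·31903204346726585891 + 2116057323987191518 = 1501566661620136728395 → 36083046890145102532291/1501566661620136728395
APPEND 20: p_16 = 20·36083046890145102532291 + 766642499339157398264 = 722427580302241208044084, q_16 = 20·1501566661620136728395 + 31903204346726585891 = 30063236436749461153791 → 722427580302241208044084/30063236436749461153791
APPEND 20: p_17 = 20·722427580302241208044084 + 36083046890145102532291 = 14484634652934969263413971, q_17 = 20·30063236436749461153791 + 1501566661620136728395 = 602766295396609359804215 → 14484634652934969263413971/602766295396609359804215

24/1
793/33
19849/826
556565/23161
18386494/765139
607310867/25272748
24918132041/1036947807
59857585952057/2490924776511
1018825475097886/42397593863785
13304588762224575/553659645005716
3901181268585190019/162344486918713121
50849421204704813883/2116057323987191518
766642499339157398264/31903204346726585891
722427580302241208044084/30063236436749461153791
14484634652934969263413971/602766295396609359804215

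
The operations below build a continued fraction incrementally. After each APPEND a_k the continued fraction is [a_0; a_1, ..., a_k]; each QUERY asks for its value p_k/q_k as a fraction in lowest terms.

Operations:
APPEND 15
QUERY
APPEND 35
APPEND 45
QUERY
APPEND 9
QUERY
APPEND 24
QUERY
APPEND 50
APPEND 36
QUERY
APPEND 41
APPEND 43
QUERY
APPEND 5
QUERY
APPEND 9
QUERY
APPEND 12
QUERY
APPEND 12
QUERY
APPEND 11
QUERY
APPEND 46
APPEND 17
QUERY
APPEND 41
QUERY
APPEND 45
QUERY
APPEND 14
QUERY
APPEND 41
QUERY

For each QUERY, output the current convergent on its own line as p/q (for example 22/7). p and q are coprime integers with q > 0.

APPEND 15: p_0 = 15·1 + 0 = 15, q_0 = 15·0 + 1 = 1 → 15/1
APPEND 35: p_1 = 35·15 + 1 = 526, q_1 = 35·1 + 0 = 35 → 526/35
APPEND 45: p_2 = 45·526 + 15 = 23685, q_2 = 45·35 + 1 = 1576 → 23685/1576
APPEND 9: p_3 = 9·23685 + 526 = 213691, q_3 = 9·1576 + 35 = 14219 → 213691/14219
APPEND 24: p_4 = 24·213691 + 23685 = 5152269, q_4 = 24·14219 + 1576 = 342832 → 5152269/342832
APPEND 50: p_5 = 50·5152269 + 213691 = 257827141, q_5 = 50·342832 + 14219 = 17155819 → 257827141/17155819
APPEND 36: p_6 = 36·257827141 + 5152269 = 9286929345, q_6 = 36·17155819 + 342832 = 617952316 → 9286929345/617952316
APPEND 41: p_7 = 41·9286929345 + 257827141 = 381021930286, q_7 = 41·617952316 + 17155819 = 25353200775 → 381021930286/25353200775
APPEND 43: p_8 = 43·381021930286 + 9286929345 = 16393229931643, q_8 = 43·25353200775 + 617952316 = 1090805585641 → 16393229931643/1090805585641
APPEND 5: p_9 = 5·16393229931643 + 381021930286 = 82347171588501, q_9 = 5·1090805585641 + 25353200775 = 5479381128980 → 82347171588501/5479381128980
APPEND 9: p_10 = 9·82347171588501 + 16393229931643 = 757517774228152, q_10 = 9·5479381128980 + 1090805585641 = 50405235746461 → 757517774228152/50405235746461
APPEND 12: p_11 = 12·757517774228152 + 82347171588501 = 9172560462326325, q_11 = 12·50405235746461 + 5479381128980 = 610342210086512 → 9172560462326325/610342210086512
APPEND 12: p_12 = 12·9172560462326325 + 757517774228152 = 110828243322144052, q_12 = 12·610342210086512 + 50405235746461 = 7374511756784605 → 110828243322144052/7374511756784605
APPEND 11: p_13 = 11·110828243322144052 + 9172560462326325 = 1228283237005910897, q_13 = 11·7374511756784605 + 610342210086512 = 81729971534717167 → 1228283237005910897/81729971534717167
APPEND 46: p_14 = 46·1228283237005910897 + 110828243322144052 = 56611857145594045314, q_14 = 46·81729971534717167 + 7374511756784605 = 3766953202353774287 → 56611857145594045314/3766953202353774287
APPEND 17: p_15 = 17·56611857145594045314 + 1228283237005910897 = 963629854712104681235, q_15 = 17·3766953202353774287 + 81729971534717167 = 64119934411548880046 → 963629854712104681235/64119934411548880046
APPEND 41: p_16 = 41·963629854712104681235 + 56611857145594045314 = 39565435900341885975949, q_16 = 41·64119934411548880046 + 3766953202353774287 = 2632684264075857856173 → 39565435900341885975949/2632684264075857856173
APPEND 45: p_17 = 45·39565435900341885975949 + 963629854712104681235 = 1781408245370096973598940, q_17 = 45·2632684264075857856173 + 64119934411548880046 = 118534911817825152407831 → 1781408245370096973598940/118534911817825152407831
APPEND 14: p_18 = 14·1781408245370096973598940 + 39565435900341885975949 = 24979280871081699516361109, q_18 = 14·118534911817825152407831 + 2632684264075857856173 = 1662121449713627991565807 → 24979280871081699516361109/1662121449713627991565807
APPEND 41: p_19 = 41·24979280871081699516361109 + 1781408245370096973598940 = 1025931923959719777144404409, q_19 = 41·1662121449713627991565807 + 118534911817825152407831 = 68265514350076572806605918 → 1025931923959719777144404409/68265514350076572806605918

15/1
23685/1576
213691/14219
5152269/342832
9286929345/617952316
16393229931643/1090805585641
82347171588501/5479381128980
757517774228152/50405235746461
9172560462326325/610342210086512
110828243322144052/7374511756784605
1228283237005910897/81729971534717167
963629854712104681235/64119934411548880046
39565435900341885975949/2632684264075857856173
1781408245370096973598940/118534911817825152407831
24979280871081699516361109/1662121449713627991565807
1025931923959719777144404409/68265514350076572806605918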